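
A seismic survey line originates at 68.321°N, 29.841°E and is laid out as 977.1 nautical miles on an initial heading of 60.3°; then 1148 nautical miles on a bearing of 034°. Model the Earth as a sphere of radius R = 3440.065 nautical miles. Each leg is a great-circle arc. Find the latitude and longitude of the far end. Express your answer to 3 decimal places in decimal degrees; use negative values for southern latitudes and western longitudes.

latitude 78.933°, longitude 149.619°

Apply the spherical direct solution leg by leg, carrying full precision between legs.
Leg 1: from (68.321°, 29.841°), δ = 977.1/3440.065 = 0.284035 rad, θ = 60.3° → φ = 70.617°, λ = 77.019°.
Leg 2: from (70.617°, 77.019°), δ = 1148/3440.065 = 0.333715 rad, θ = 34° → φ = 78.933°, λ = 149.619°.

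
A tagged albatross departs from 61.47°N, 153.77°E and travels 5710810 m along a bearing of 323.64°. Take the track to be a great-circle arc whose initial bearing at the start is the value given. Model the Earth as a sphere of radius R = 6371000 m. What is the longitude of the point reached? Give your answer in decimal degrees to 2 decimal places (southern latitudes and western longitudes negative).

longitude 34.99°

Central angle δ = d/R = 0.896376 rad.
With φ₁ = 61.47° = 1.072854 rad and θ = 323.64° = 5.648584 rad:
Destination latitude: φ₂ = arcsin( sin φ₁ cos δ + cos φ₁ sin δ cos θ ) = arcsin(0.849039) = 58.11°.
Δλ = atan2( sin θ sin δ cos φ₁ , cos δ − sin φ₁ sin φ₂ ) = atan2(-0.221167, -0.121493) = -2.073123 rad = -118.78°.
λ₂ = λ₁ + Δλ = 34.99°.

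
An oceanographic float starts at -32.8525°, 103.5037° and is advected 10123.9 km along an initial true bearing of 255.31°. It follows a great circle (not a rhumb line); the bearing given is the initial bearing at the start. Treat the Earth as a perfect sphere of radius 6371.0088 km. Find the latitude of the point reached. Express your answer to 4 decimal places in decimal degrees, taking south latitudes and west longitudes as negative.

Angular distance δ = d/R = 10123.9 / 6371.0088 = 1.589058 rad.
With φ₁ = -32.8525° = -0.573384 rad and θ = 255.31° = 4.456000 rad:
Destination latitude: φ₂ = arcsin( sin φ₁ cos δ + cos φ₁ sin δ cos θ ) = arcsin(-0.203091) = -11.7178°.
Then Δλ = atan2(-0.812474, -0.128433) = -1.727575 rad, from sin θ sin δ cos φ₁ over cos δ − sin φ₁ sin φ₂.
λ₂ = λ₁ + Δλ = 4.5209°.

latitude -11.7178°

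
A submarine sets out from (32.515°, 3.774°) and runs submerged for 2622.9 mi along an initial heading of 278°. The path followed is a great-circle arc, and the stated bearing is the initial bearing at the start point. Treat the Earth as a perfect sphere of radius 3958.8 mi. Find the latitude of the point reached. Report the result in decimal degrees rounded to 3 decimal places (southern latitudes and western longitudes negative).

latitude 29.735°

Central angle δ = d/R = 0.662549 rad.
With φ₁ = 32.515° = 0.567494 rad and θ = 278° = 4.852015 rad:
Applying the spherical law of cosines for sides, sin φ₂ = sin φ₁ cos δ + cos φ₁ sin δ cos θ = 0.495986, so φ₂ = 29.735°.
Δλ = atan2( sin θ sin δ cos φ₁ , cos δ − sin φ₁ sin φ₂ ) = atan2(-0.513660, 0.521824) = -0.777514 rad = -44.548°.
Hence λ₂ = 3.774° + -44.548° = -40.774°.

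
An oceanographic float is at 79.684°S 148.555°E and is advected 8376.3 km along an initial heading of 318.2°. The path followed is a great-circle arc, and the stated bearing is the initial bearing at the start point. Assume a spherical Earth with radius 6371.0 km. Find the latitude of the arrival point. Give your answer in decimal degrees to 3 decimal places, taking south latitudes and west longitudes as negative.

Angular distance δ = d/R = 8376.3 / 6371 = 1.314754 rad.
With φ₁ = -79.684° = -1.390748 rad and θ = 318.2° = 5.553638 rad:
Applying the spherical law of cosines for sides, sin φ₂ = sin φ₁ cos δ + cos φ₁ sin δ cos θ = -0.120014, so φ₂ = -6.893°.
For the longitude increment, Δλ = atan2( sin θ sin δ cos φ₁, cos δ − sin φ₁ sin φ₂ ) = atan2(-0.115469, 0.135179) = -40.504°.
λ₂ = λ₁ + Δλ = 108.051°.

latitude -6.893°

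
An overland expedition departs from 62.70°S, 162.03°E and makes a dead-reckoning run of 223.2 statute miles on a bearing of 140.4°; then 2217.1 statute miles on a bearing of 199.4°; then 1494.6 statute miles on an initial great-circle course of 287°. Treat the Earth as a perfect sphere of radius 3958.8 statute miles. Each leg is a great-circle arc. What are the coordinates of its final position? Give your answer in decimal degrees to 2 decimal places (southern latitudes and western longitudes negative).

latitude -62.71°, longitude -2.36°

Apply the spherical direct solution leg by leg, carrying full precision between legs.
Leg 1: from (-62.70°, 162.03°), δ = 223.2/3958.8 = 0.056381 rad, θ = 140.4° → φ = -65.11°, λ = 166.93°.
Leg 2: from (-65.11°, 166.93°), δ = 2217.1/3958.8 = 0.560043 rad, θ = 199.4° → φ = -78.36°, λ = 47.89°.
Leg 3: from (-78.36°, 47.89°), δ = 1494.6/3958.8 = 0.377539 rad, θ = 287° → φ = -62.71°, λ = -2.36°.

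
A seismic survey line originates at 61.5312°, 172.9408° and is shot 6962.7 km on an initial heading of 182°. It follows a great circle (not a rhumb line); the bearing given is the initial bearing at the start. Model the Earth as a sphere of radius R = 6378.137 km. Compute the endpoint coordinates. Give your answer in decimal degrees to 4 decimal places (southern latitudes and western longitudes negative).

The arc subtends δ = 6962.7/6378.137 = 1.091651 rad at the centre.
Start latitude φ₁ = 1.073922 rad; initial bearing θ = 3.176499 rad.
Destination latitude: φ₂ = arcsin( sin φ₁ cos δ + cos φ₁ sin δ cos θ ) = arcsin(-0.017470) = -1.0010°.
Then Δλ = atan2(-0.014763, 0.476379) = -0.030979 rad, from sin θ sin δ cos φ₁ over cos δ − sin φ₁ sin φ₂.
λ₂ = λ₁ + Δλ = 171.1658°.

latitude -1.0010°, longitude 171.1658°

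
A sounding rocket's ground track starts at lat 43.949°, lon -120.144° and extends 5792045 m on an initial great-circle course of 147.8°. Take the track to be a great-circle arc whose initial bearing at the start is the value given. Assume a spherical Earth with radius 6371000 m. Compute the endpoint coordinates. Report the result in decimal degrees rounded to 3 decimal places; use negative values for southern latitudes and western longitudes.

latitude -3.109°, longitude -95.244°

δ = 5792045/6371000 = 0.909127 rad (52.0891°).
Converting: φ₁ = 0.767055 rad, θ = 2.579597 rad.
Applying the spherical law of cosines for sides, sin φ₂ = sin φ₁ cos δ + cos φ₁ sin δ cos θ = -0.054228, so φ₂ = -3.109°.
Then Δλ = atan2(0.302686, 0.652071) = 0.434593 rad, from sin θ sin δ cos φ₁ over cos δ − sin φ₁ sin φ₂.
Hence λ₂ = -120.144° + 24.900° = -95.244°.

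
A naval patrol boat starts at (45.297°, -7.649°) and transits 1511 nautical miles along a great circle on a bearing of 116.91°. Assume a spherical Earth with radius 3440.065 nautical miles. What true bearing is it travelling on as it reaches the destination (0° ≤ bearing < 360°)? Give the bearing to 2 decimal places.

final bearing 133.27°

Angular distance δ = d/R = 1511 / 3440.065 = 0.439236 rad.
Start latitude φ₁ = 0.790582 rad; initial bearing θ = 2.040464 rad.
Destination latitude: φ₂ = arcsin( sin φ₁ cos δ + cos φ₁ sin δ cos θ ) = arcsin(0.507910) = 30.525°.
Δλ = atan2( sin θ sin δ cos φ₁ , cos δ − sin φ₁ sin φ₂ ) = atan2(0.266742, 0.544073) = 0.455833 rad = 26.117°.
Hence λ₂ = -7.649° + 26.117° = 18.468°.
The forward bearing on arrival equals the back-azimuth from the destination plus 180°.
Back-azimuth from P₂ (30.52°, 18.47°) to P₁ (45.30°, -7.65°), with Δλ' = λ₁ − λ₂ = -26.12°: atan2( sin Δλ' cos φ₁ , cos φ₂ sin φ₁ − sin φ₂ cos φ₁ cos Δλ' ) = 313.27°.
Final bearing = (313.27° + 180°) mod 360° = 133.27°.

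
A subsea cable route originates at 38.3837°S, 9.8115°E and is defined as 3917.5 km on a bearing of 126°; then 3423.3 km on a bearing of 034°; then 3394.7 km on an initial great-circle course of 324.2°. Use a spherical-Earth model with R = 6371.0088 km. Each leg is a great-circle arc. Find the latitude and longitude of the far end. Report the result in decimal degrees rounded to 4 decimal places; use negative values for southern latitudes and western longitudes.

Apply the spherical direct solution leg by leg, carrying full precision between legs.
Leg 1: from (-38.3837°, 9.8115°), δ = 3917.5/6371.0088 = 0.614895 rad, θ = 126° → φ = -50.6227°, λ = 57.1717°.
Leg 2: from (-50.6227°, 57.1717°), δ = 3423.3/6371.0088 = 0.537325 rad, θ = 34° → φ = -23.2566°, λ = 75.3232°.
Leg 3: from (-23.2566°, 75.3232°), δ = 3394.7/6371.0088 = 0.532836 rad, θ = 324.2° → φ = 2.2015°, λ = 58.0238°.

latitude 2.2015°, longitude 58.0238°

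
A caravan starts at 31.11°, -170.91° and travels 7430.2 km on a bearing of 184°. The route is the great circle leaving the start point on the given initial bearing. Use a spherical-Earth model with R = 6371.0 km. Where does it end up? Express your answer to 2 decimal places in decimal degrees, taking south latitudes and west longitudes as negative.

latitude -35.58°, longitude -175.43°

δ = 7430.2/6371 = 1.166253 rad (66.8214°).
Converting: φ₁ = 0.542972 rad, θ = 3.211406 rad.
Applying the spherical law of cosines for sides, sin φ₂ = sin φ₁ cos δ + cos φ₁ sin δ cos θ = -0.581785, so φ₂ = -35.58°.
Then Δλ = atan2(-0.054903, 0.694197) = -0.078924 rad, from sin θ sin δ cos φ₁ over cos δ − sin φ₁ sin φ₂.
λ₂ = λ₁ + Δλ = -175.43°.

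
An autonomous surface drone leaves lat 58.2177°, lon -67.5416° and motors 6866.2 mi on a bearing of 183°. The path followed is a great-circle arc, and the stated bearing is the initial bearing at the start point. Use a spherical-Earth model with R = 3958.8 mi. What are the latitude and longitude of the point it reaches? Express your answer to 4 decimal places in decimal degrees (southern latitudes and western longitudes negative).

The arc subtends δ = 6866.2/3958.8 = 1.734414 rad at the centre.
With φ₁ = 58.2177° = 1.016091 rad and θ = 183° = 3.193953 rad:
Applying the spherical law of cosines for sides, sin φ₂ = sin φ₁ cos δ + cos φ₁ sin δ cos θ = -0.657411, so φ₂ = -41.1028°.
Then Δλ = atan2(-0.027197, 0.395947) = -0.068580 rad, from sin θ sin δ cos φ₁ over cos δ − sin φ₁ sin φ₂.
λ₂ = -67.5416° + -3.9294° = -71.4710°.

latitude -41.1028°, longitude -71.4710°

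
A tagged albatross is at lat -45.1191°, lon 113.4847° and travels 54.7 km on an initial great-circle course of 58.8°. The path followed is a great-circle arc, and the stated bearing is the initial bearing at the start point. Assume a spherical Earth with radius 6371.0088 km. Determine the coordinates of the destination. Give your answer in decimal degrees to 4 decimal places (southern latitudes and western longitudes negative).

Angular distance δ = d/R = 54.7 / 6371.0088 = 0.008586 rad.
Converting: φ₁ = -0.787477 rad, θ = 1.026254 rad.
Applying the spherical law of cosines for sides, sin φ₂ = sin φ₁ cos δ + cos φ₁ sin δ cos θ = -0.705411, so φ₂ = -44.8627°.
Then Δλ = atan2(0.005182, 0.500127) = 0.010361 rad, from sin θ sin δ cos φ₁ over cos δ − sin φ₁ sin φ₂.
λ₂ = λ₁ + Δλ = 114.0784°.

latitude -44.8627°, longitude 114.0784°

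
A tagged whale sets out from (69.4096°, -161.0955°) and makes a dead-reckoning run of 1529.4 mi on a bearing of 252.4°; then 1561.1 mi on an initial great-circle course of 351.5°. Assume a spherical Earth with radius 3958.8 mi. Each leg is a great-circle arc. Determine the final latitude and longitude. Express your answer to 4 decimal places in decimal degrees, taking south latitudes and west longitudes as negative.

Apply the spherical direct solution leg by leg, carrying full precision between legs.
Leg 1: from (69.4096°, -161.0955°), δ = 1529.4/3958.8 = 0.386329 rad, θ = 252.4° → φ = 55.7977°, λ = 159.1924°.
Leg 2: from (55.7977°, 159.1924°), δ = 1561.1/3958.8 = 0.394337 rad, θ = 351.5° → φ = 77.7344°, λ = 143.6884°.

latitude 77.7344°, longitude 143.6884°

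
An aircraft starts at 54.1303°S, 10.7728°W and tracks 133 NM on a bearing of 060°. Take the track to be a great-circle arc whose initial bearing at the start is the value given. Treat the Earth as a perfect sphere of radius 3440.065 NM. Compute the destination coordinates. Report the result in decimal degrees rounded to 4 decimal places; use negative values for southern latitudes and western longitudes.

The arc subtends δ = 133/3440.065 = 0.038662 rad at the centre.
Start latitude φ₁ = -0.944752 rad; initial bearing θ = 1.047198 rad.
sin φ₂ = sin φ₁ cos δ + cos φ₁ sin δ cos θ = (-0.810352)(0.999253) + (0.585944)(0.038652)(0.500000) = -0.798422
φ₂ = asin(-0.798422) = -0.924670 rad = -52.9797°.
Then Δλ = atan2(0.019614, 0.352250) = 0.055624 rad, from sin θ sin δ cos φ₁ over cos δ − sin φ₁ sin φ₂.
λ₂ = λ₁ + Δλ = -7.5858°.

latitude -52.9797°, longitude -7.5858°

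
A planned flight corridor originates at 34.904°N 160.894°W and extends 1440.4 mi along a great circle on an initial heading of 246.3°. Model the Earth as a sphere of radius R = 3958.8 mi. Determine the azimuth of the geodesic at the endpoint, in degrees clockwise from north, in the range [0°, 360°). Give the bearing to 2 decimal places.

final bearing 235.73°

The arc subtends δ = 1440.4/3958.8 = 0.363848 rad at the centre.
Start latitude φ₁ = 0.609190 rad; initial bearing θ = 4.298746 rad.
sin φ₂ = sin φ₁ cos δ + cos φ₁ sin δ cos θ = (0.572203)(0.934534) + (0.820112)(0.355873)(-0.401948) = 0.417433
φ₂ = asin(0.417433) = 0.430619 rad = 24.673°.
Then Δλ = atan2(-0.267241, 0.695678) = -0.366764 rad, from sin θ sin δ cos φ₁ over cos δ − sin φ₁ sin φ₂.
λ₂ = -160.894° + -21.014° = -181.908°, normalized to (−180°, 180°] → 178.092°.
The forward bearing on arrival equals the back-azimuth from the destination plus 180°.
Back-azimuth from P₂ (24.67°, 178.09°) to P₁ (34.90°, -160.89°), with Δλ' = λ₁ − λ₂ = -338.99°: atan2( sin Δλ' cos φ₁ , cos φ₂ sin φ₁ − sin φ₂ cos φ₁ cos Δλ' ) = 55.73°.
Final bearing = (55.73° + 180°) mod 360° = 235.73°.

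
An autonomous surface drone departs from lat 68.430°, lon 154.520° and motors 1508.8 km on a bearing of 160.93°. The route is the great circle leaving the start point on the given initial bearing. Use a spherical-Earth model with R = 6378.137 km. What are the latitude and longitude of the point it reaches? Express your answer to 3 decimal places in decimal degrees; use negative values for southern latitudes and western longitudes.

latitude 55.350°, longitude 162.260°

Central angle δ = d/R = 0.236558 rad.
With φ₁ = 68.430° = 1.194329 rad and θ = 160.93° = 2.808758 rad:
sin φ₂ = sin φ₁ cos δ + cos φ₁ sin δ cos θ = (0.929969)(0.972150) + (0.367638)(0.234358)(-0.945120) = 0.822639
φ₂ = asin(0.822639) = 0.966038 rad = 55.350°.
For the longitude increment, Δλ = atan2( sin θ sin δ cos φ₁, cos δ − sin φ₁ sin φ₂ ) = atan2(0.028150, 0.207121) = 7.740°.
λ₂ = λ₁ + Δλ = 162.260°.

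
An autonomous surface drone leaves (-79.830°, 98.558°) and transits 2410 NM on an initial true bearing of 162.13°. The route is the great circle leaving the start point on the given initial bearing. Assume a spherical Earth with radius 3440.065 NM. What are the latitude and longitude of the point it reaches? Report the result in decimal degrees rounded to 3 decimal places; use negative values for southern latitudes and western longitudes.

Central angle δ = d/R = 0.700568 rad.
Converting: φ₁ = -1.393296 rad, θ = 2.829702 rad.
Destination latitude: φ₂ = arcsin( sin φ₁ cos δ + cos φ₁ sin δ cos θ ) = arcsin(-0.860799) = -59.406°.
Then Δλ = atan2(0.034928, -0.082798) = 2.742394 rad, from sin θ sin δ cos φ₁ over cos δ − sin φ₁ sin φ₂.
λ₂ = 98.558° + 157.128° = 255.686°, normalized to (−180°, 180°] → -104.314°.

latitude -59.406°, longitude -104.314°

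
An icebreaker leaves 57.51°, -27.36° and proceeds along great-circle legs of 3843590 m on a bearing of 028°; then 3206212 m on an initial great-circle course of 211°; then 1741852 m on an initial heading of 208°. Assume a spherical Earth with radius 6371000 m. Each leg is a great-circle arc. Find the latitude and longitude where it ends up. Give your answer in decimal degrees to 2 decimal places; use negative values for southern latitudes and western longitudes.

latitude 32.99°, longitude 28.25°

Apply the spherical direct solution leg by leg, carrying full precision between legs.
Leg 1: from (57.51°, -27.36°), δ = 3843590/6371000 = 0.603295 rad, θ = 28° → φ = 74.51°, λ = 58.39°.
Leg 2: from (74.51°, 58.39°), δ = 3206212/6371000 = 0.503251 rad, θ = 211° → φ = 47.20°, λ = 36.95°.
Leg 3: from (47.20°, 36.95°), δ = 1741852/6371000 = 0.273403 rad, θ = 208° → φ = 32.99°, λ = 28.25°.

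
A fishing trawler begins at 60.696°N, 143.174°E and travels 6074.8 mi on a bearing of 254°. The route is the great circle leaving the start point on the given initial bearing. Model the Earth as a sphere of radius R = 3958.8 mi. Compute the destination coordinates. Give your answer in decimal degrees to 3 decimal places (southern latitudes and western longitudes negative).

latitude -5.922°, longitude 68.205°

δ = 6074.8/3958.8 = 1.534505 rad (87.9207°).
Converting: φ₁ = 1.059345 rad, θ = 4.433136 rad.
sin φ₂ = sin φ₁ cos δ + cos φ₁ sin δ cos θ = (0.872035)(0.036283) + (0.489443)(0.999342)(-0.275637) = -0.103180
φ₂ = asin(-0.103180) = -0.103364 rad = -5.922°.
Then Δλ = atan2(-0.470173, 0.126260) = -1.308447 rad, from sin θ sin δ cos φ₁ over cos δ − sin φ₁ sin φ₂.
λ₂ = λ₁ + Δλ = 68.205°.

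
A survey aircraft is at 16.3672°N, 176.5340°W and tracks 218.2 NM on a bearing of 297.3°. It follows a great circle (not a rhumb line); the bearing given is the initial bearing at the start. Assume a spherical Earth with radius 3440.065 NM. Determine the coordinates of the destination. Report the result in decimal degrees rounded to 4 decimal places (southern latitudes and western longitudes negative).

latitude 18.0062°, longitude -179.9295°

The arc subtends δ = 218.2/3440.065 = 0.063429 rad at the centre.
Start latitude φ₁ = 0.285662 rad; initial bearing θ = 5.188864 rad.
Applying the spherical law of cosines for sides, sin φ₂ = sin φ₁ cos δ + cos φ₁ sin δ cos θ = 0.309120, so φ₂ = 18.0062°.
Then Δλ = atan2(-0.054044, 0.910882) = -0.059262 rad, from sin θ sin δ cos φ₁ over cos δ − sin φ₁ sin φ₂.
λ₂ = -176.5340° + -3.3955° = -179.9295°.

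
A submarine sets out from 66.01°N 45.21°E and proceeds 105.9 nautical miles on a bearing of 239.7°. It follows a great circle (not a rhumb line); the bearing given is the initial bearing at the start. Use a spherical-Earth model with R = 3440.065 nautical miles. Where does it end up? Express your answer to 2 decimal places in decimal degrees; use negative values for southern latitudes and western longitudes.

latitude 65.08°, longitude 41.59°

Central angle δ = d/R = 0.030784 rad.
With φ₁ = 66.01° = 1.152092 rad and θ = 239.7° = 4.183554 rad:
Applying the spherical law of cosines for sides, sin φ₂ = sin φ₁ cos δ + cos φ₁ sin δ cos θ = 0.906870, so φ₂ = 65.08°.
For the longitude increment, Δλ = atan2( sin θ sin δ cos φ₁, cos δ − sin φ₁ sin φ₂ ) = atan2(-0.010805, 0.170995) = -3.62°.
Hence λ₂ = 45.21° + -3.62° = 41.59°.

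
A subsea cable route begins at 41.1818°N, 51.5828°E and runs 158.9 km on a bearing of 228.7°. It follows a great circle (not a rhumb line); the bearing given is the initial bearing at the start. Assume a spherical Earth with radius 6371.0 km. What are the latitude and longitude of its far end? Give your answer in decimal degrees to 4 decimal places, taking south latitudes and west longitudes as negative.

The arc subtends δ = 158.9/6371 = 0.024941 rad at the centre.
With φ₁ = 41.1818° = 0.718758 rad and θ = 228.7° = 3.991568 rad:
sin φ₂ = sin φ₁ cos δ + cos φ₁ sin δ cos θ = (0.658450)(0.999689) + (0.752624)(0.024939)(-0.660002) = 0.645858
φ₂ = asin(0.645858) = 0.702146 rad = 40.2300°.
Then Δλ = atan2(-0.014101, 0.574424) = -0.024543 rad, from sin θ sin δ cos φ₁ over cos δ − sin φ₁ sin φ₂.
Hence λ₂ = 51.5828° + -1.4062° = 50.1766°.

latitude 40.2300°, longitude 50.1766°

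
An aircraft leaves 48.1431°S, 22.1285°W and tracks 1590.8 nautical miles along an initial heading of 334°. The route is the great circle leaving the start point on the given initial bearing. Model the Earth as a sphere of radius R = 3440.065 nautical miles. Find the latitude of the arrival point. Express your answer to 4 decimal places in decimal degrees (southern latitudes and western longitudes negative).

latitude -23.5173°

Angular distance δ = d/R = 1590.8 / 3440.065 = 0.462433 rad.
With φ₁ = -48.1431° = -0.840256 rad and θ = 334° = 5.829400 rad:
Applying the spherical law of cosines for sides, sin φ₂ = sin φ₁ cos δ + cos φ₁ sin δ cos θ = -0.399025, so φ₂ = -23.5173°.
Then Δλ = atan2(-0.130498, 0.597770) = -0.214936 rad, from sin θ sin δ cos φ₁ over cos δ − sin φ₁ sin φ₂.
Hence λ₂ = -22.1285° + -12.3149° = -34.4434°.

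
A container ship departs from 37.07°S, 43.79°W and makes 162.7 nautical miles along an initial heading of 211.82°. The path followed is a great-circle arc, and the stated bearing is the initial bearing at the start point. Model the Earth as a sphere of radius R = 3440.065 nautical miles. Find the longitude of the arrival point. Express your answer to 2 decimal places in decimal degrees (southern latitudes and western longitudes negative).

longitude -45.64°

Central angle δ = d/R = 0.047296 rad.
Converting: φ₁ = -0.646994 rad, θ = 3.696956 rad.
Destination latitude: φ₂ = arcsin( sin φ₁ cos δ + cos φ₁ sin δ cos θ ) = arcsin(-0.634170) = -39.36°.
Then Δλ = atan2(-0.019890, 0.616610) = -0.032245 rad, from sin θ sin δ cos φ₁ over cos δ − sin φ₁ sin φ₂.
λ₂ = -43.79° + -1.85° = -45.64°.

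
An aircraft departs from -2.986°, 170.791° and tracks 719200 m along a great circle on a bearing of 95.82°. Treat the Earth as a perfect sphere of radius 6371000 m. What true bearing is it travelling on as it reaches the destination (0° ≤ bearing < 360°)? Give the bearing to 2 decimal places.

Central angle δ = d/R = 0.112887 rad.
Start latitude φ₁ = -0.052116 rad; initial bearing θ = 1.672374 rad.
Destination latitude: φ₂ = arcsin( sin φ₁ cos δ + cos φ₁ sin δ cos θ ) = arcsin(-0.063168) = -3.622°.
For the longitude increment, Δλ = atan2( sin θ sin δ cos φ₁, cos δ − sin φ₁ sin φ₂ ) = atan2(0.111914, 0.990345) = 6.447°.
λ₂ = λ₁ + Δλ = 177.238°.
The forward bearing on arrival equals the back-azimuth from the destination plus 180°.
Back-azimuth from P₂ (-3.62°, 177.24°) to P₁ (-2.99°, 170.79°), with Δλ' = λ₁ − λ₂ = -6.45°: atan2( sin Δλ' cos φ₁ , cos φ₂ sin φ₁ − sin φ₂ cos φ₁ cos Δλ' ) = 275.45°.
Final bearing = (275.45° + 180°) mod 360° = 95.45°.

final bearing 95.45°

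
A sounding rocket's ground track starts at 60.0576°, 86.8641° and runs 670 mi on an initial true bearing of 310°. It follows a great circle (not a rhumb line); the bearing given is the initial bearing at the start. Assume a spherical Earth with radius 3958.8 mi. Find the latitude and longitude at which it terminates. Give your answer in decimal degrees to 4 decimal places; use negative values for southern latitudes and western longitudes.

Angular distance δ = d/R = 670 / 3958.8 = 0.169243 rad.
Converting: φ₁ = 1.048203 rad, θ = 5.410521 rad.
Applying the spherical law of cosines for sides, sin φ₂ = sin φ₁ cos δ + cos φ₁ sin δ cos θ = 0.908187, so φ₂ = 65.2560°.
For the longitude increment, Δλ = atan2( sin θ sin δ cos φ₁, cos δ − sin φ₁ sin φ₂ ) = atan2(-0.064403, 0.198743) = -17.9549°.
λ₂ = λ₁ + Δλ = 68.9092°.

latitude 65.2560°, longitude 68.9092°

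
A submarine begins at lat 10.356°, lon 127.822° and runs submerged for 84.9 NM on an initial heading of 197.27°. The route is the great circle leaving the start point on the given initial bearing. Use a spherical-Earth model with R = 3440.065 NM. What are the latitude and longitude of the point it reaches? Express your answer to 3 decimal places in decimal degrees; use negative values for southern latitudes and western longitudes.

latitude 9.005°, longitude 127.397°

The arc subtends δ = 84.9/3440.065 = 0.024680 rad at the centre.
Start latitude φ₁ = 0.180746 rad; initial bearing θ = 3.443011 rad.
sin φ₂ = sin φ₁ cos δ + cos φ₁ sin δ cos θ = (0.179764)(0.999695) + (0.983710)(0.024677)(-0.954916) = 0.156528
φ₂ = asin(0.156528) = 0.157175 rad = 9.005°.
Δλ = atan2( sin θ sin δ cos φ₁ , cos δ − sin φ₁ sin φ₂ ) = atan2(-0.007207, 0.971557) = -0.007418 rad = -0.425°.
λ₂ = λ₁ + Δλ = 127.397°.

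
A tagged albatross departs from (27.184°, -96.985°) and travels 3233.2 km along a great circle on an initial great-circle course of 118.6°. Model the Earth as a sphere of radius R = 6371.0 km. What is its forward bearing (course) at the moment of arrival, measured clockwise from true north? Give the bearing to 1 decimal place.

final bearing 127.3°

δ = 3233.2/6371 = 0.507487 rad (29.0769°).
With φ₁ = 27.184° = 0.474450 rad and θ = 118.6° = 2.069960 rad:
Applying the spherical law of cosines for sides, sin φ₂ = sin φ₁ cos δ + cos φ₁ sin δ cos θ = 0.192332, so φ₂ = 11.089°.
Then Δλ = atan2(0.379555, 0.786102) = 0.449819 rad, from sin θ sin δ cos φ₁ over cos δ − sin φ₁ sin φ₂.
λ₂ = λ₁ + Δλ = -71.212°.
The forward bearing on arrival equals the back-azimuth from the destination plus 180°.
Back-azimuth from P₂ (11.1°, -71.2°) to P₁ (27.2°, -97.0°), with Δλ' = λ₁ − λ₂ = -25.8°: atan2( sin Δλ' cos φ₁ , cos φ₂ sin φ₁ − sin φ₂ cos φ₁ cos Δλ' ) = 307.3°.
Final bearing = (307.3° + 180°) mod 360° = 127.3°.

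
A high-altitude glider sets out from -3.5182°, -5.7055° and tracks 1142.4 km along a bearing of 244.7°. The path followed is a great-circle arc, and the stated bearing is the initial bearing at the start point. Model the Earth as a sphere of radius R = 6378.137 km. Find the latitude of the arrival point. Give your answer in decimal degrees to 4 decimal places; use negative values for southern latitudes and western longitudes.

latitude -7.8382°

The arc subtends δ = 1142.4/6378.137 = 0.179112 rad at the centre.
With φ₁ = -3.5182° = -0.061404 rad and θ = 244.7° = 4.270821 rad:
Applying the spherical law of cosines for sides, sin φ₂ = sin φ₁ cos δ + cos φ₁ sin δ cos θ = -0.136377, so φ₂ = -7.8382°.
Δλ = atan2( sin θ sin δ cos φ₁ , cos δ − sin φ₁ sin φ₂ ) = atan2(-0.160764, 0.975633) = -0.163311 rad = -9.3571°.
Hence λ₂ = -5.7055° + -9.3571° = -15.0626°.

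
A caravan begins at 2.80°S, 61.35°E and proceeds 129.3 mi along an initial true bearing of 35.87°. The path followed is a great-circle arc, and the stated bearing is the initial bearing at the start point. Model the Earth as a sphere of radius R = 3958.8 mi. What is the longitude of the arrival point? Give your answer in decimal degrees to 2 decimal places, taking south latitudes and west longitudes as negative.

Central angle δ = d/R = 0.032661 rad.
Start latitude φ₁ = -0.048869 rad; initial bearing θ = 0.626050 rad.
Destination latitude: φ₂ = arcsin( sin φ₁ cos δ + cos φ₁ sin δ cos θ ) = arcsin(-0.022393) = -1.28°.
Then Δλ = atan2(0.019112, 0.998373) = 0.019140 rad, from sin θ sin δ cos φ₁ over cos δ − sin φ₁ sin φ₂.
λ₂ = 61.35° + 1.10° = 62.45°.

longitude 62.45°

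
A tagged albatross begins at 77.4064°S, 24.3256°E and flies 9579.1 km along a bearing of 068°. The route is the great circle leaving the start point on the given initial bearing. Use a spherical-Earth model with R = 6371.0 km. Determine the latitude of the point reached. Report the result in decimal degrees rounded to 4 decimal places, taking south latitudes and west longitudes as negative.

latitude 0.9117°

Central angle δ = d/R = 1.503547 rad.
Start latitude φ₁ = -1.350997 rad; initial bearing θ = 1.186824 rad.
sin φ₂ = sin φ₁ cos δ + cos φ₁ sin δ cos θ = (-0.975941)(0.067198) + (0.218034)(0.997740)(0.374607) = 0.015911
φ₂ = asin(0.015911) = 0.015912 rad = 0.9117°.
For the longitude increment, Δλ = atan2( sin θ sin δ cos φ₁, cos δ − sin φ₁ sin φ₂ ) = atan2(0.201701, 0.082726) = 67.6993°.
λ₂ = λ₁ + Δλ = 92.0249°.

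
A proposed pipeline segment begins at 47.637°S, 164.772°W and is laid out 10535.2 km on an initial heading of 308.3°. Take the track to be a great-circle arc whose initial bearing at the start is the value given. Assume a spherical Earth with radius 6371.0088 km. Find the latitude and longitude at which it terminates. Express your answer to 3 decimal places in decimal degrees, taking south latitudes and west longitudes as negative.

latitude 28.510°, longitude 132.353°

The arc subtends δ = 10535.2/6371.0088 = 1.653616 rad at the centre.
With φ₁ = -47.637° = -0.831422 rad and θ = 308.3° = 5.380850 rad:
Destination latitude: φ₂ = arcsin( sin φ₁ cos δ + cos φ₁ sin δ cos θ ) = arcsin(0.477316) = 28.510°.
For the longitude increment, Δλ = atan2( sin θ sin δ cos φ₁, cos δ − sin φ₁ sin φ₂ ) = atan2(-0.526990, 0.269960) = -62.875°.
λ₂ = -164.772° + -62.875° = -227.647°, normalized to (−180°, 180°] → 132.353°.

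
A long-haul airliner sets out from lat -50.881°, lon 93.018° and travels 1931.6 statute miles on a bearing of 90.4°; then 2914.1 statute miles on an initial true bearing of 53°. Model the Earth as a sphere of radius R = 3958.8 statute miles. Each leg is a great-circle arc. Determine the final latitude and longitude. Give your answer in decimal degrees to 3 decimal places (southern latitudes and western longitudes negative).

Apply the spherical direct solution leg by leg, carrying full precision between legs.
Leg 1: from (-50.881°, 93.018°), δ = 1931.6/3958.8 = 0.487926 rad, θ = 90.4° → φ = -43.422°, λ = 133.216°.
Leg 2: from (-43.422°, 133.216°), δ = 2914.1/3958.8 = 0.736107 rad, θ = 53° → φ = -12.470°, λ = 166.526°.

latitude -12.470°, longitude 166.526°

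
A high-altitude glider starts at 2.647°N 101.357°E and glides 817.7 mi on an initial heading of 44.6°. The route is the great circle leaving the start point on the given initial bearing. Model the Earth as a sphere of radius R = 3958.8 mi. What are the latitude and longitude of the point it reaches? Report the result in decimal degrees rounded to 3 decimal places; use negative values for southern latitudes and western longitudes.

latitude 11.015°, longitude 109.793°

Angular distance δ = d/R = 817.7 / 3958.8 = 0.206552 rad.
Converting: φ₁ = 0.046199 rad, θ = 0.778417 rad.
Destination latitude: φ₂ = arcsin( sin φ₁ cos δ + cos φ₁ sin δ cos θ ) = arcsin(0.191072) = 11.015°.
Δλ = atan2( sin θ sin δ cos φ₁ , cos δ − sin φ₁ sin φ₂ ) = atan2(0.143849, 0.969920) = 0.147237 rad = 8.436°.
λ₂ = 101.357° + 8.436° = 109.793°.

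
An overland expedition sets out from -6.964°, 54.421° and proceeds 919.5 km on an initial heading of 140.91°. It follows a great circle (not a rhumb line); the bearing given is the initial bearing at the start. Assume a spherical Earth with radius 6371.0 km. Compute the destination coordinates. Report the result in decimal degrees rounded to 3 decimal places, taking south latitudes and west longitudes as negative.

Angular distance δ = d/R = 919.5 / 6371 = 0.144326 rad.
Start latitude φ₁ = -0.121545 rad; initial bearing θ = 2.459343 rad.
Applying the spherical law of cosines for sides, sin φ₂ = sin φ₁ cos δ + cos φ₁ sin δ cos θ = -0.230793, so φ₂ = -13.344°.
Then Δλ = atan2(0.090019, 0.961620) = 0.093339 rad, from sin θ sin δ cos φ₁ over cos δ − sin φ₁ sin φ₂.
Hence λ₂ = 54.421° + 5.348° = 59.769°.

latitude -13.344°, longitude 59.769°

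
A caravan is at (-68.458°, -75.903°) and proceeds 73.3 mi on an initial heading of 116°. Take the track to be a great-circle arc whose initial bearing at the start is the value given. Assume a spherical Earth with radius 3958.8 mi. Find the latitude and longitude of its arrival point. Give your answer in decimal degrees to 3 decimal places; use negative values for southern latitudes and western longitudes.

latitude -68.903°, longitude -73.253°

The arc subtends δ = 73.3/3958.8 = 0.018516 rad at the centre.
Start latitude φ₁ = -1.194817 rad; initial bearing θ = 2.024582 rad.
sin φ₂ = sin φ₁ cos δ + cos φ₁ sin δ cos θ = (-0.930149)(0.999829) + (0.367183)(0.018515)(-0.438371) = -0.932969
φ₂ = asin(-0.932969) = -1.202576 rad = -68.903°.
Then Δλ = atan2(0.006110, 0.132028) = 0.046247 rad, from sin θ sin δ cos φ₁ over cos δ − sin φ₁ sin φ₂.
λ₂ = λ₁ + Δλ = -73.253°.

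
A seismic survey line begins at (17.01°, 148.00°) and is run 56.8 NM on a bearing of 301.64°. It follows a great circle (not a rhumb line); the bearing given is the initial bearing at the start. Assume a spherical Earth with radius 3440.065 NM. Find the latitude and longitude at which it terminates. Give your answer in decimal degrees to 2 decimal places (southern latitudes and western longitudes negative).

Central angle δ = d/R = 0.016511 rad.
With φ₁ = 17.01° = 0.296881 rad and θ = 301.64° = 5.264611 rad:
sin φ₂ = sin φ₁ cos δ + cos φ₁ sin δ cos θ = (0.292539)(0.999864) + (0.956254)(0.016511)(0.524580) = 0.300781
φ₂ = asin(0.300781) = 0.305511 rad = 17.50°.
Δλ = atan2( sin θ sin δ cos φ₁ , cos δ − sin φ₁ sin φ₂ ) = atan2(-0.013442, 0.911874) = -0.014739 rad = -0.84°.
Hence λ₂ = 148.00° + -0.84° = 147.16°.

latitude 17.50°, longitude 147.16°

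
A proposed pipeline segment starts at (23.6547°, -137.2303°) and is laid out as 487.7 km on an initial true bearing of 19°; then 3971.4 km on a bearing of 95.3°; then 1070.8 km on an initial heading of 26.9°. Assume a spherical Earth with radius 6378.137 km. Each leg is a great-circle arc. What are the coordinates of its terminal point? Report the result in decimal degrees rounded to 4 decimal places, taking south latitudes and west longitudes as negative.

Apply the spherical direct solution leg by leg, carrying full precision between legs.
Leg 1: from (23.6547°, -137.2303°), δ = 487.7/6378.137 = 0.076464 rad, θ = 19° → φ = 27.7886°, λ = -135.6194°.
Leg 2: from (27.7886°, -135.6194°), δ = 3971.4/6378.137 = 0.622658 rad, θ = 95.3° → φ = 19.3331°, λ = -97.6379°.
Leg 3: from (19.3331°, -97.6379°), δ = 1070.8/6378.137 = 0.167886 rad, θ = 26.9° → φ = 27.8410°, λ = -92.7333°.

latitude 27.8410°, longitude -92.7333°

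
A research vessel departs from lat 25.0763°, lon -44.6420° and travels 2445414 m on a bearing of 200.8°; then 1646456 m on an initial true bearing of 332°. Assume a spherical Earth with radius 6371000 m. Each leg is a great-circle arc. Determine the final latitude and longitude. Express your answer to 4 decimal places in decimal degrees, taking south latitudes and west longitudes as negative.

latitude 17.3607°, longitude -59.5276°

Apply the spherical direct solution leg by leg, carrying full precision between legs.
Leg 1: from (25.0763°, -44.6420°), δ = 2445414/6371000 = 0.383835 rad, θ = 200.8° → φ = 4.3534°, λ = -52.3061°.
Leg 2: from (4.3534°, -52.3061°), δ = 1646456/6371000 = 0.258430 rad, θ = 332° → φ = 17.3607°, λ = -59.5276°.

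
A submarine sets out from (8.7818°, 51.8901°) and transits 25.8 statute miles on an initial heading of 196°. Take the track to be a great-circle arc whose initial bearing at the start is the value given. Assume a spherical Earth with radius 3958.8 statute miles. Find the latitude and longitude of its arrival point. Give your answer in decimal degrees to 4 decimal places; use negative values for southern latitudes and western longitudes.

latitude 8.4228°, longitude 51.7861°

Angular distance δ = d/R = 25.8 / 3958.8 = 0.006517 rad.
With φ₁ = 8.7818° = 0.153271 rad and θ = 196° = 3.420845 rad:
Destination latitude: φ₂ = arcsin( sin φ₁ cos δ + cos φ₁ sin δ cos θ ) = arcsin(0.146477) = 8.4228°.
Then Δλ = atan2(-0.001775, 0.977616) = -0.001816 rad, from sin θ sin δ cos φ₁ over cos δ − sin φ₁ sin φ₂.
λ₂ = 51.8901° + -0.1040° = 51.7861°.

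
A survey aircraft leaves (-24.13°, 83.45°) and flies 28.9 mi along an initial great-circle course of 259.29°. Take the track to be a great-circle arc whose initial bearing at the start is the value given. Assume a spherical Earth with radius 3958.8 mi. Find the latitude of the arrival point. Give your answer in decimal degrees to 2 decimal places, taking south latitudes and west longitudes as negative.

δ = 28.9/3958.8 = 0.007300 rad (0.4183°).
Start latitude φ₁ = -0.421148 rad; initial bearing θ = 4.525464 rad.
Destination latitude: φ₂ = arcsin( sin φ₁ cos δ + cos φ₁ sin δ cos θ ) = arcsin(-0.410036) = -24.21°.
Δλ = atan2( sin θ sin δ cos φ₁ , cos δ − sin φ₁ sin φ₂ ) = atan2(-0.006546, 0.832347) = -0.007865 rad = -0.45°.
λ₂ = λ₁ + Δλ = 83.00°.

latitude -24.21°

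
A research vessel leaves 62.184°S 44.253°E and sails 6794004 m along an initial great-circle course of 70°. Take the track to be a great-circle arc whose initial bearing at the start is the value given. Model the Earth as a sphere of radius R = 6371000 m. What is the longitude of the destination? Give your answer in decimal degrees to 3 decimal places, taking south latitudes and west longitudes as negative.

longitude 103.456°

Central angle δ = d/R = 1.066395 rad.
With φ₁ = -62.184° = -1.085316 rad and θ = 70° = 1.221730 rad:
Applying the spherical law of cosines for sides, sin φ₂ = sin φ₁ cos δ + cos φ₁ sin δ cos θ = -0.287718, so φ₂ = -16.721°.
Then Δλ = atan2(0.383884, 0.228811) = 1.033292 rad, from sin θ sin δ cos φ₁ over cos δ − sin φ₁ sin φ₂.
Hence λ₂ = 44.253° + 59.203° = 103.456°.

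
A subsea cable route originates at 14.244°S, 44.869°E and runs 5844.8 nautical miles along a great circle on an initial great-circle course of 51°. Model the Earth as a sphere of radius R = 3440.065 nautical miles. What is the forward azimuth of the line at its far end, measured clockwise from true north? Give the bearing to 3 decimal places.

Angular distance δ = d/R = 5844.8 / 3440.065 = 1.699038 rad.
With φ₁ = -14.244° = -0.248605 rad and θ = 51° = 0.890118 rad:
sin φ₂ = sin φ₁ cos δ + cos φ₁ sin δ cos θ = (-0.246052)(-0.127890) + (0.969257)(0.991788)(0.629320) = 0.636432
φ₂ = asin(0.636432) = 0.689863 rad = 39.526°.
Then Δλ = atan2(0.747068, 0.028705) = 1.532392 rad, from sin θ sin δ cos φ₁ over cos δ − sin φ₁ sin φ₂.
λ₂ = 44.869° + 87.800° = 132.669°.
The forward bearing on arrival equals the back-azimuth from the destination plus 180°.
Back-azimuth from P₂ (39.526°, 132.669°) to P₁ (-14.244°, 44.869°), with Δλ' = λ₁ − λ₂ = -87.800°: atan2( sin Δλ' cos φ₁ , cos φ₂ sin φ₁ − sin φ₂ cos φ₁ cos Δλ' ) = 257.570°.
Final bearing = (257.570° + 180°) mod 360° = 77.570°.

final bearing 77.570°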